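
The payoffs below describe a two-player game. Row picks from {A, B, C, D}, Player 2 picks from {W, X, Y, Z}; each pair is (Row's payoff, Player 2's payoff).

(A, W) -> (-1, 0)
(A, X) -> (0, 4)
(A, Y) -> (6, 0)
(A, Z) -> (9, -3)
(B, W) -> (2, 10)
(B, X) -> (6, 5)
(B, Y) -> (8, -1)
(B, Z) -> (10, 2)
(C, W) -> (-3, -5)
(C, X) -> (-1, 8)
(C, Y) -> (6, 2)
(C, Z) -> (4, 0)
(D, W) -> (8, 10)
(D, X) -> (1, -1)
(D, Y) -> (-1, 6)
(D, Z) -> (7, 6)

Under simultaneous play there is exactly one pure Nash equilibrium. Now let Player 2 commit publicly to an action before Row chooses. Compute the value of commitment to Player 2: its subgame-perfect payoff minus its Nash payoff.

Work backward from Row's decision.
- W → Row plays D (best of -1, 2, -3, 8); Player 2 gets 10.
- X → Row plays B (best of 0, 6, -1, 1); Player 2 gets 5.
- Y → Row plays B (best of 6, 8, 6, -1); Player 2 gets -1.
- Z → Row plays B (best of 9, 10, 4, 7); Player 2 gets 2.
Player 2's induced payoffs are 10, 5, -1, 2, so Player 2 commits to W. Subgame-perfect outcome: (D, W) with payoffs (8, 10).
Now find the simultaneous Nash equilibrium.
Row's best replies: W→D; X→B; Y→B; Z→B.
Player 2's best replies: A→X; B→W; C→X; D→W.
Only (D, W) has each player best-responding; Nash payoffs (8, 10).
Player 2's commitment gain: 10 − 10 = 0.

0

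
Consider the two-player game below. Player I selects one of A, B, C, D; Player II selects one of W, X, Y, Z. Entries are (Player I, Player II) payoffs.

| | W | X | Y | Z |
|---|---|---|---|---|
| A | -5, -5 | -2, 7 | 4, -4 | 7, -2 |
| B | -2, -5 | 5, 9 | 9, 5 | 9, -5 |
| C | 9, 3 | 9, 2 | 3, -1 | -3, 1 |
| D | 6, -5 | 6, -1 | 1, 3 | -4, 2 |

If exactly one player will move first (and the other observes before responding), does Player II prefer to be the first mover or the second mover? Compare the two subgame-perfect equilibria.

If Player I leads: Player II's best replies are A→X, B→X, C→W, D→Y; Player I's induced payoffs -2, 5, 9, 1; outcome (C, W), payoffs (9, 3).
If Player II leads: Player I's best replies are W→C, X→C, Y→B, Z→B; Player II's induced payoffs 3, 2, 5, -5; outcome (B, Y), payoffs (9, 5).
Player II gets 5 moving first and 3 moving second, so Player II prefers to move first.

first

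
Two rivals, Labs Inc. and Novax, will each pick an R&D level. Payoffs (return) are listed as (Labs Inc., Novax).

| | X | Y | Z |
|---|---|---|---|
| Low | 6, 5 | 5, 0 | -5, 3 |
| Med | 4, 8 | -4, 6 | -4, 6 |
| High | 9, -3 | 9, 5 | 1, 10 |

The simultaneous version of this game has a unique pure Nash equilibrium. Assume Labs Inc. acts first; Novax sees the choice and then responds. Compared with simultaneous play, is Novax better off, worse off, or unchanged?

Backward induction with Labs Inc. moving first.
- Low → Novax plays X (best of 5, 0, 3); Labs Inc. gets 6.
- Med → Novax plays X (best of 8, 6, 6); Labs Inc. gets 4.
- High → Novax plays Z (best of -3, 5, 10); Labs Inc. gets 1.
Among 6, 4, 1, the best is 6 at Low. Subgame-perfect outcome: (Low, X) with payoffs (6, 5).
For the simultaneous game, intersect best replies.
Labs Inc.'s best replies: X→High; Y→High; Z→High.
Novax's best replies: Low→X; Med→X; High→Z.
The unique mutual best reply is (High, Z), giving (1, 10).
Novax earns 5 sequentially versus 10 at the Nash outcome: worse off.

worse off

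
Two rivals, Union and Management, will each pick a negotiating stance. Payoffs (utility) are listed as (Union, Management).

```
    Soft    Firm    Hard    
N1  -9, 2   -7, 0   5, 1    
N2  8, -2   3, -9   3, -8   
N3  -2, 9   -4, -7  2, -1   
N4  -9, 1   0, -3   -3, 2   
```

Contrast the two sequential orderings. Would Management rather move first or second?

If Union leads: Management's best replies are N1→Soft, N2→Soft, N3→Soft, N4→Hard; Union's induced payoffs -9, 8, -2, -3; outcome (N2, Soft), payoffs (8, -2).
If Management leads: Union's best replies are Soft→N2, Firm→N2, Hard→N1; Management's induced payoffs -2, -9, 1; outcome (N1, Hard), payoffs (5, 1).
Management gets 1 moving first and -2 moving second, so Management prefers to move first.

first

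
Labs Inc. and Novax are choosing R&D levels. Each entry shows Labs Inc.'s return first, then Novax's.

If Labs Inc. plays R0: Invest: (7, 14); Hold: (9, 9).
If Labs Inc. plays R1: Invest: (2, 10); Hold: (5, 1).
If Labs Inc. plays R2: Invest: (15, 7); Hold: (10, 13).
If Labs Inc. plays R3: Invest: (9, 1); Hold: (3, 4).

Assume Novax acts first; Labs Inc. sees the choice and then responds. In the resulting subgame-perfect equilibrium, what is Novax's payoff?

13

Solve by backward induction (Novax leads).
- Invest: Labs Inc. compares 7, 2, 15, 9 and picks R2; Novax would get 7.
- Hold: Labs Inc. compares 9, 5, 10, 3 and picks R2; Novax would get 13.
Novax's induced payoffs are 7, 13, so Novax commits to Hold. Subgame-perfect outcome: (R2, Hold) with payoffs (10, 13).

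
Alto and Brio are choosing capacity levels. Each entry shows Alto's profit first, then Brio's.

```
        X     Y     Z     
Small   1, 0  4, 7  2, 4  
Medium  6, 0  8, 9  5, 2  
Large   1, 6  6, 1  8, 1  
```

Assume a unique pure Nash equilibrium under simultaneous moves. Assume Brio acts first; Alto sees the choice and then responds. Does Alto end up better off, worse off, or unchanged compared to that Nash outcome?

Backward induction with Brio moving first.
- X: BR = Medium, leader payoff 0.
- Y: BR = Medium, leader payoff 9.
- Z: BR = Large, leader payoff 1.
Brio's induced payoffs are 0, 9, 1, so Brio commits to Y. Subgame-perfect outcome: (Medium, Y) with payoffs (8, 9).
For the simultaneous game, intersect best replies.
Alto's best replies: X→Medium; Y→Medium; Z→Large.
Brio's best replies: Small→Y; Medium→Y; Large→X.
Only (Medium, Y) has each player best-responding; Nash payoffs (8, 9).
Alto earns 8 sequentially versus 8 at the Nash outcome: unchanged.

unchanged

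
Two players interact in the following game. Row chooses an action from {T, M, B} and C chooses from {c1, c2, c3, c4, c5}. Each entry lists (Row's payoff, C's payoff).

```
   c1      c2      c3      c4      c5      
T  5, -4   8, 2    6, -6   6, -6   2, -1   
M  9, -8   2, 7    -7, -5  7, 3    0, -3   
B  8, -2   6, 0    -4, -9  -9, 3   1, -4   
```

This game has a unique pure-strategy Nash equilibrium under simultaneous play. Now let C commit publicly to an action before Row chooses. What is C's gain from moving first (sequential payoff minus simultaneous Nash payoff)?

Solve by backward induction (C leads).
- c1: BR = M, leader payoff -8.
- c2: BR = T, leader payoff 2.
- c3: BR = T, leader payoff -6.
- c4: BR = M, leader payoff 3.
- c5: BR = T, leader payoff -1.
Among -8, 2, -6, 3, -1, the best is 3 at c4. Subgame-perfect outcome: (M, c4) with payoffs (7, 3).
For the simultaneous game, intersect best replies.
Row's best replies: c1→M; c2→T; c3→T; c4→M; c5→T.
C's best replies: T→c2; M→c2; B→c4.
Only (T, c2) has each player best-responding; Nash payoffs (8, 2).
C's commitment gain: 3 − 2 = 1.

1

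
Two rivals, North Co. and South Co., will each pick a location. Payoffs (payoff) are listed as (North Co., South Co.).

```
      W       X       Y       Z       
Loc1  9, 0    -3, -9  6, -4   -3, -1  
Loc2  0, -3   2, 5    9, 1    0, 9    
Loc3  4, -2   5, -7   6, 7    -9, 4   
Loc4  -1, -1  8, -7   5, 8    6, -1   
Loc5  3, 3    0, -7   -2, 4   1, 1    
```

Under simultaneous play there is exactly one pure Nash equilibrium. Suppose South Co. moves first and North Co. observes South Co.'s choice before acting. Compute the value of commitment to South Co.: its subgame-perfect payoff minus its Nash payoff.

1

North Co. best-responds to each possible South Co. move:
- W: North Co. compares 9, 0, 4, -1, 3 and picks Loc1; South Co. would get 0.
- X: North Co. compares -3, 2, 5, 8, 0 and picks Loc4; South Co. would get -7.
- Y: North Co. compares 6, 9, 6, 5, -2 and picks Loc2; South Co. would get 1.
- Z: North Co. compares -3, 0, -9, 6, 1 and picks Loc4; South Co. would get -1.
Among 0, -7, 1, -1, the best is 1 at Y. Subgame-perfect outcome: (Loc2, Y) with payoffs (9, 1).
For the simultaneous game, intersect best replies.
North Co.'s best replies: W→Loc1; X→Loc4; Y→Loc2; Z→Loc4.
South Co.'s best replies: Loc1→W; Loc2→Z; Loc3→Y; Loc4→Y; Loc5→Y.
Only (Loc1, W) has each player best-responding; Nash payoffs (9, 0).
South Co.'s commitment gain: 1 − 0 = 1.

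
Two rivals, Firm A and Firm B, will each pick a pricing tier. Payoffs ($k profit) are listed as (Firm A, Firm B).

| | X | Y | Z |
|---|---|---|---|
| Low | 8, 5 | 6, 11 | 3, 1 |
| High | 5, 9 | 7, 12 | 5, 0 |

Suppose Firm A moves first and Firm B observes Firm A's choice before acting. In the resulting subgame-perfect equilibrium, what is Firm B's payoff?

Firm B best-responds to each possible Firm A move:
- Low: Firm B compares 5, 11, 1 and picks Y; Firm A would get 6.
- High: Firm B compares 9, 12, 0 and picks Y; Firm A would get 7.
Firm A's induced payoffs are 6, 7, so Firm A commits to High. Subgame-perfect outcome: (High, Y) with payoffs (7, 12).

12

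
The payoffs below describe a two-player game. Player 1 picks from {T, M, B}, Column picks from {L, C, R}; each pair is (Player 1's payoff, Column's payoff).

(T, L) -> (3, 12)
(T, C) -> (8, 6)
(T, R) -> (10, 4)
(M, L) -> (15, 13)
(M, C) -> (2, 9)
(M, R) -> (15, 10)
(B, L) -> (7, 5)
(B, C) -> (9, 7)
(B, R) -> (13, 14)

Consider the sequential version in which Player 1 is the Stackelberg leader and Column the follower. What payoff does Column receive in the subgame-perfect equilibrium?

13

Backward induction with Player 1 moving first.
- T: Column compares 12, 6, 4 and picks L; Player 1 would get 3.
- M: Column compares 13, 9, 10 and picks L; Player 1 would get 15.
- B: Column compares 5, 7, 14 and picks R; Player 1 would get 13.
Player 1's induced payoffs are 3, 15, 13, so Player 1 commits to M. Subgame-perfect outcome: (M, L) with payoffs (15, 13).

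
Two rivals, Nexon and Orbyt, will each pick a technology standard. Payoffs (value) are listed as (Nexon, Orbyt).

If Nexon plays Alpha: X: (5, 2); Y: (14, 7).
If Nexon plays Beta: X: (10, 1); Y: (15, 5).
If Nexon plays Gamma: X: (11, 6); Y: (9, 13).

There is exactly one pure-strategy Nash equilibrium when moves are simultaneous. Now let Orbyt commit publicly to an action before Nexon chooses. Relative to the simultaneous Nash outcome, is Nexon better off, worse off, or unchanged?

worse off

Nexon best-responds to each possible Orbyt move:
- X: BR = Gamma, leader payoff 6.
- Y: BR = Beta, leader payoff 5.
Maximizing over 6, 5, Orbyt chooses X. Subgame-perfect outcome: (Gamma, X) with payoffs (11, 6).
For the simultaneous game, intersect best replies.
Nexon's best replies: X→Gamma; Y→Beta.
Orbyt's best replies: Alpha→Y; Beta→Y; Gamma→Y.
The unique mutual best reply is (Beta, Y), giving (15, 5).
Nexon earns 11 sequentially versus 15 at the Nash outcome: worse off.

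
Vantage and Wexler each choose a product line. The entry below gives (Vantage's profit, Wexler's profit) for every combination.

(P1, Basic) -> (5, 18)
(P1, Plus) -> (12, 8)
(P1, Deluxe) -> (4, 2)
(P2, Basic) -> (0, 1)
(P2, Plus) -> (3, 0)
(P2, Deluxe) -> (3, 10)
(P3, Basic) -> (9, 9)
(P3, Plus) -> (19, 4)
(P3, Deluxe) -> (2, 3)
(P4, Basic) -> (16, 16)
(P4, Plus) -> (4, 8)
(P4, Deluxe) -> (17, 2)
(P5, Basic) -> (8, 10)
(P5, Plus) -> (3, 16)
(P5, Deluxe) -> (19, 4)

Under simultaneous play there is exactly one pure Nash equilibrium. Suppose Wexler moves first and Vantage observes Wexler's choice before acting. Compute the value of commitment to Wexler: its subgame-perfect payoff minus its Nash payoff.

Vantage best-responds to each possible Wexler move:
- Basic: BR = P4, leader payoff 16.
- Plus: BR = P3, leader payoff 4.
- Deluxe: BR = P5, leader payoff 4.
Maximizing over 16, 4, 4, Wexler chooses Basic. Subgame-perfect outcome: (P4, Basic) with payoffs (16, 16).
For the simultaneous game, intersect best replies.
Vantage's best replies: Basic→P4; Plus→P3; Deluxe→P5.
Wexler's best replies: P1→Basic; P2→Deluxe; P3→Basic; P4→Basic; P5→Plus.
Only (P4, Basic) has each player best-responding; Nash payoffs (16, 16).
Wexler's commitment gain: 16 − 16 = 0.

0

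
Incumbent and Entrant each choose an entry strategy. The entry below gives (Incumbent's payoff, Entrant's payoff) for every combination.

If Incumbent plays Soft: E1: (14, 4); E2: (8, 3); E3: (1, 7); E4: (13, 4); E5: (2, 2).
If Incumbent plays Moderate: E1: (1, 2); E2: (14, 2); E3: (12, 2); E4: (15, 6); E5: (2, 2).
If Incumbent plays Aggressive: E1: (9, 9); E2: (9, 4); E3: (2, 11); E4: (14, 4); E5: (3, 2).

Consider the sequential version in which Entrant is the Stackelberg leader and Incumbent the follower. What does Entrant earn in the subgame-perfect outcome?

6

Work backward from Incumbent's decision.
- E1 → Incumbent plays Soft (best of 14, 1, 9); Entrant gets 4.
- E2 → Incumbent plays Moderate (best of 8, 14, 9); Entrant gets 2.
- E3 → Incumbent plays Moderate (best of 1, 12, 2); Entrant gets 2.
- E4 → Incumbent plays Moderate (best of 13, 15, 14); Entrant gets 6.
- E5 → Incumbent plays Aggressive (best of 2, 2, 3); Entrant gets 2.
Entrant's induced payoffs are 4, 2, 2, 6, 2, so Entrant commits to E4. Subgame-perfect outcome: (Moderate, E4) with payoffs (15, 6).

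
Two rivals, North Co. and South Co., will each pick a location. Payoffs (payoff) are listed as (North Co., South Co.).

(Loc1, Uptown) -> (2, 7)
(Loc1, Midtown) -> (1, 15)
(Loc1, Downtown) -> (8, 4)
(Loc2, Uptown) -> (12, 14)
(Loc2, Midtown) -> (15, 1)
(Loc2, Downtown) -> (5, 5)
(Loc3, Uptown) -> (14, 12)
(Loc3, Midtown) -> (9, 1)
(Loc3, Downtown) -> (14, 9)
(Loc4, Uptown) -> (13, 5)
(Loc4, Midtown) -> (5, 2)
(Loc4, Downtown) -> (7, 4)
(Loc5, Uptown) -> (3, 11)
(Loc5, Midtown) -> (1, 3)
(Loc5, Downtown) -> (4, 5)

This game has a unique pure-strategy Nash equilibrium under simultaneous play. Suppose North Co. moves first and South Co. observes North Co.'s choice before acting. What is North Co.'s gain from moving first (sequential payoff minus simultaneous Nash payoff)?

Work backward from South Co.'s decision.
- Loc1 → South Co. plays Midtown (best of 7, 15, 4); North Co. gets 1.
- Loc2 → South Co. plays Uptown (best of 14, 1, 5); North Co. gets 12.
- Loc3 → South Co. plays Uptown (best of 12, 1, 9); North Co. gets 14.
- Loc4 → South Co. plays Uptown (best of 5, 2, 4); North Co. gets 13.
- Loc5 → South Co. plays Uptown (best of 11, 3, 5); North Co. gets 3.
Maximizing over 1, 12, 14, 13, 3, North Co. chooses Loc3. Subgame-perfect outcome: (Loc3, Uptown) with payoffs (14, 12).
Now find the simultaneous Nash equilibrium.
North Co.'s best replies: Uptown→Loc3; Midtown→Loc2; Downtown→Loc3.
South Co.'s best replies: Loc1→Midtown; Loc2→Uptown; Loc3→Uptown; Loc4→Uptown; Loc5→Uptown.
Only (Loc3, Uptown) has each player best-responding; Nash payoffs (14, 12).
North Co.'s commitment gain: 14 − 14 = 0.

0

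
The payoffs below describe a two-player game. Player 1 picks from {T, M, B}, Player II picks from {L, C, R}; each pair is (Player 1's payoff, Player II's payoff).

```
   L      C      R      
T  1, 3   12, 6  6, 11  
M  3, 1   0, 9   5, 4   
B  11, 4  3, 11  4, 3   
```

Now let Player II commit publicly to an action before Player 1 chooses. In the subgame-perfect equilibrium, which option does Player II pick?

Solve by backward induction (Player II leads).
- L: BR = B, leader payoff 4.
- C: BR = T, leader payoff 6.
- R: BR = T, leader payoff 11.
Player II's induced payoffs are 4, 6, 11, so Player II commits to R. Subgame-perfect outcome: (T, R) with payoffs (6, 11).

R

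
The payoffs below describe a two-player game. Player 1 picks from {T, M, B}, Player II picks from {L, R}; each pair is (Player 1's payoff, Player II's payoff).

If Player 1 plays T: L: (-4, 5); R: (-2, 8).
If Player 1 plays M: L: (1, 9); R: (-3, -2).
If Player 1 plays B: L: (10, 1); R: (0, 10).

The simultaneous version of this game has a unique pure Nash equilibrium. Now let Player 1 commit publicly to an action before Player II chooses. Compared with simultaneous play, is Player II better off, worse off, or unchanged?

worse off

Player II best-responds to each possible Player 1 move:
- T → Player II plays R (best of 5, 8); Player 1 gets -2.
- M → Player II plays L (best of 9, -2); Player 1 gets 1.
- B → Player II plays R (best of 1, 10); Player 1 gets 0.
Player 1's induced payoffs are -2, 1, 0, so Player 1 commits to M. Subgame-perfect outcome: (M, L) with payoffs (1, 9).
Now find the simultaneous Nash equilibrium.
Player 1's best replies: L→B; R→B.
Player II's best replies: T→R; M→L; B→R.
The unique mutual best reply is (B, R), giving (0, 10).
Player II earns 9 sequentially versus 10 at the Nash outcome: worse off.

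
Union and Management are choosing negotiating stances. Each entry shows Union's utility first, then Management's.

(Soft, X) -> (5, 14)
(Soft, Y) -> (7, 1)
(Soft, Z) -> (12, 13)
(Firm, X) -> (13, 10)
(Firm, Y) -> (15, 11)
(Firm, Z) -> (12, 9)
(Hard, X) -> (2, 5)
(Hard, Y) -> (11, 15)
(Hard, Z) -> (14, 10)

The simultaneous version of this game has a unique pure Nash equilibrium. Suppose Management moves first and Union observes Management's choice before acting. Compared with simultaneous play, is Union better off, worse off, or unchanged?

Backward induction with Management moving first.
- X: Union compares 5, 13, 2 and picks Firm; Management would get 10.
- Y: Union compares 7, 15, 11 and picks Firm; Management would get 11.
- Z: Union compares 12, 12, 14 and picks Hard; Management would get 10.
Maximizing over 10, 11, 10, Management chooses Y. Subgame-perfect outcome: (Firm, Y) with payoffs (15, 11).
For the simultaneous game, intersect best replies.
Union's best replies: X→Firm; Y→Firm; Z→Hard.
Management's best replies: Soft→X; Firm→Y; Hard→Y.
Only (Firm, Y) has each player best-responding; Nash payoffs (15, 11).
Union earns 15 sequentially versus 15 at the Nash outcome: unchanged.

unchanged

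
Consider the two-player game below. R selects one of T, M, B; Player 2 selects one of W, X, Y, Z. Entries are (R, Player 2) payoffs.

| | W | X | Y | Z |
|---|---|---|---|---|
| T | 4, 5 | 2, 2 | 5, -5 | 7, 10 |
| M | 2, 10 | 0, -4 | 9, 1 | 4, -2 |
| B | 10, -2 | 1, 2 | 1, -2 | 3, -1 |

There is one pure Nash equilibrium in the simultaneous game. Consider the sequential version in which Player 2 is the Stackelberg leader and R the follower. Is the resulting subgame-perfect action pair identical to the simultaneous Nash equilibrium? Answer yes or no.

Work backward from R's decision.
- W → R plays B (best of 4, 2, 10); Player 2 gets -2.
- X → R plays T (best of 2, 0, 1); Player 2 gets 2.
- Y → R plays M (best of 5, 9, 1); Player 2 gets 1.
- Z → R plays T (best of 7, 4, 3); Player 2 gets 10.
Maximizing over -2, 2, 1, 10, Player 2 chooses Z. Subgame-perfect outcome: (T, Z) with payoffs (7, 10).
For the simultaneous game, intersect best replies.
R's best replies: W→B; X→T; Y→M; Z→T.
Player 2's best replies: T→Z; M→W; B→X.
Only (T, Z) has each player best-responding; Nash payoffs (7, 10).
Sequential outcome (T, Z) coincides with the Nash profile (T, Z).

yes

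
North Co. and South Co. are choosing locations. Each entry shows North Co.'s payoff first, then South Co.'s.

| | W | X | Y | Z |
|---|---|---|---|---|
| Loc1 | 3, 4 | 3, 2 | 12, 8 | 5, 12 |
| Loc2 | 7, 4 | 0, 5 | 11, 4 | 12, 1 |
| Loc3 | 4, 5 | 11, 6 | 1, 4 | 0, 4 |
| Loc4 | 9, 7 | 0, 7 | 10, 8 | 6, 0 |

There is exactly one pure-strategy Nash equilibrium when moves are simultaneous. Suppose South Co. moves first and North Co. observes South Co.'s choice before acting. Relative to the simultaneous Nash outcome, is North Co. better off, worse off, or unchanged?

better off

Work backward from North Co.'s decision.
- W: North Co. compares 3, 7, 4, 9 and picks Loc4; South Co. would get 7.
- X: North Co. compares 3, 0, 11, 0 and picks Loc3; South Co. would get 6.
- Y: North Co. compares 12, 11, 1, 10 and picks Loc1; South Co. would get 8.
- Z: North Co. compares 5, 12, 0, 6 and picks Loc2; South Co. would get 1.
Maximizing over 7, 6, 8, 1, South Co. chooses Y. Subgame-perfect outcome: (Loc1, Y) with payoffs (12, 8).
For the simultaneous game, intersect best replies.
North Co.'s best replies: W→Loc4; X→Loc3; Y→Loc1; Z→Loc2.
South Co.'s best replies: Loc1→Z; Loc2→X; Loc3→X; Loc4→Y.
The unique mutual best reply is (Loc3, X), giving (11, 6).
North Co. earns 12 sequentially versus 11 at the Nash outcome: better off.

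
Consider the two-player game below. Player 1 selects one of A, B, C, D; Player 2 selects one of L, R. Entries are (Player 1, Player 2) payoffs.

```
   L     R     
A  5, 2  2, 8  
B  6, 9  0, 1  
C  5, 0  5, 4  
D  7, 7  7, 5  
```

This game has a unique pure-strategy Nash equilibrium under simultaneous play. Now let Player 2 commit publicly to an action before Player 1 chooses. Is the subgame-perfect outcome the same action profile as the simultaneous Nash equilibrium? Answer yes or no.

yes

Backward induction with Player 2 moving first.
- L: Player 1 compares 5, 6, 5, 7 and picks D; Player 2 would get 7.
- R: Player 1 compares 2, 0, 5, 7 and picks D; Player 2 would get 5.
Maximizing over 7, 5, Player 2 chooses L. Subgame-perfect outcome: (D, L) with payoffs (7, 7).
Now find the simultaneous Nash equilibrium.
Player 1's best replies: L→D; R→D.
Player 2's best replies: A→R; B→L; C→R; D→L.
Only (D, L) has each player best-responding; Nash payoffs (7, 7).
Sequential outcome (D, L) coincides with the Nash profile (D, L).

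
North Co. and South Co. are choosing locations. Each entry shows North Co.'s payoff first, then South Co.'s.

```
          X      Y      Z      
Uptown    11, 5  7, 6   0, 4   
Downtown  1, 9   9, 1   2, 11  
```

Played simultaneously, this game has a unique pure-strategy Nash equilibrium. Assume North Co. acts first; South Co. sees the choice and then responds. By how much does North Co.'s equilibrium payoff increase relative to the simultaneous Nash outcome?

5

Backward induction with North Co. moving first.
- Uptown: South Co. compares 5, 6, 4 and picks Y; North Co. would get 7.
- Downtown: South Co. compares 9, 1, 11 and picks Z; North Co. would get 2.
Among 7, 2, the best is 7 at Uptown. Subgame-perfect outcome: (Uptown, Y) with payoffs (7, 6).
Under simultaneous play:
North Co.'s best replies: X→Uptown; Y→Downtown; Z→Downtown.
South Co.'s best replies: Uptown→Y; Downtown→Z.
Only (Downtown, Z) has each player best-responding; Nash payoffs (2, 11).
North Co.'s commitment gain: 7 − 2 = 5.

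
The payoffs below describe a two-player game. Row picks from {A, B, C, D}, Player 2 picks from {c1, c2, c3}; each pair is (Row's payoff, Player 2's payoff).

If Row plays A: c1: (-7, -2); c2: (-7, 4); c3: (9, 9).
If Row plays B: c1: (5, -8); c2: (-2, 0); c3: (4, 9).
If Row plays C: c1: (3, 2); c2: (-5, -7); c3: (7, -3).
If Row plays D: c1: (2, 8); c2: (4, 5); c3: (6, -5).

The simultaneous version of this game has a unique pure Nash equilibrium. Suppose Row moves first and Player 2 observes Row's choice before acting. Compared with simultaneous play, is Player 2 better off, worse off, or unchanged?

unchanged

Backward induction with Row moving first.
- A → Player 2 plays c3 (best of -2, 4, 9); Row gets 9.
- B → Player 2 plays c3 (best of -8, 0, 9); Row gets 4.
- C → Player 2 plays c1 (best of 2, -7, -3); Row gets 3.
- D → Player 2 plays c1 (best of 8, 5, -5); Row gets 2.
Maximizing over 9, 4, 3, 2, Row chooses A. Subgame-perfect outcome: (A, c3) with payoffs (9, 9).
For the simultaneous game, intersect best replies.
Row's best replies: c1→B; c2→D; c3→A.
Player 2's best replies: A→c3; B→c3; C→c1; D→c1.
The unique mutual best reply is (A, c3), giving (9, 9).
Player 2 earns 9 sequentially versus 9 at the Nash outcome: unchanged.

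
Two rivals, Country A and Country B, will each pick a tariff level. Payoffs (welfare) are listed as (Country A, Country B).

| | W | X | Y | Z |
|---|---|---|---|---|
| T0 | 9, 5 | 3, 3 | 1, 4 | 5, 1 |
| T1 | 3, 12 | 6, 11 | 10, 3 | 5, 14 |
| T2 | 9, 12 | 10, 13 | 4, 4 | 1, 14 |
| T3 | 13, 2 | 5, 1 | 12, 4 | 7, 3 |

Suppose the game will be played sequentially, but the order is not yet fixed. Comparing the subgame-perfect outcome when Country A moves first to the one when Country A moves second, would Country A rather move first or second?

first

If Country A leads: Country B's best replies are T0→W, T1→Z, T2→Z, T3→Y; Country A's induced payoffs 9, 5, 1, 12; outcome (T3, Y), payoffs (12, 4).
If Country B leads: Country A's best replies are W→T3, X→T2, Y→T3, Z→T3; Country B's induced payoffs 2, 13, 4, 3; outcome (T2, X), payoffs (10, 13).
Country A gets 12 moving first and 10 moving second, so Country A prefers to move first.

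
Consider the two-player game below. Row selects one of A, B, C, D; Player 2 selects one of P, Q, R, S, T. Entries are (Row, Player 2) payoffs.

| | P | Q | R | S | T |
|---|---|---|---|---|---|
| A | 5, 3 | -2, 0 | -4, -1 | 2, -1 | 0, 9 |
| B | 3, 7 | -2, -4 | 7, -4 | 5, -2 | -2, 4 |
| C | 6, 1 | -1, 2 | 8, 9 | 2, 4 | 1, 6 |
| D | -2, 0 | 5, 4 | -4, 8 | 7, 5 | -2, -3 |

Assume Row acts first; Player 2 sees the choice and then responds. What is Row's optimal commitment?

Backward induction with Row moving first.
- A → Player 2 plays T (best of 3, 0, -1, -1, 9); Row gets 0.
- B → Player 2 plays P (best of 7, -4, -4, -2, 4); Row gets 3.
- C → Player 2 plays R (best of 1, 2, 9, 4, 6); Row gets 8.
- D → Player 2 plays R (best of 0, 4, 8, 5, -3); Row gets -4.
Among 0, 3, 8, -4, the best is 8 at C. Subgame-perfect outcome: (C, R) with payoffs (8, 9).

C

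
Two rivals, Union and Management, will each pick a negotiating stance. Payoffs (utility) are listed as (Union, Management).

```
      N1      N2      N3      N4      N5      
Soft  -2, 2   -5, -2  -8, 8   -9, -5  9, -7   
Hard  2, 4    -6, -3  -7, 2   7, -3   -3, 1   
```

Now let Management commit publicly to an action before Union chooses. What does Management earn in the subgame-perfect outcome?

4

Work backward from Union's decision.
- N1: Union compares -2, 2 and picks Hard; Management would get 4.
- N2: Union compares -5, -6 and picks Soft; Management would get -2.
- N3: Union compares -8, -7 and picks Hard; Management would get 2.
- N4: Union compares -9, 7 and picks Hard; Management would get -3.
- N5: Union compares 9, -3 and picks Soft; Management would get -7.
Among 4, -2, 2, -3, -7, the best is 4 at N1. Subgame-perfect outcome: (Hard, N1) with payoffs (2, 4).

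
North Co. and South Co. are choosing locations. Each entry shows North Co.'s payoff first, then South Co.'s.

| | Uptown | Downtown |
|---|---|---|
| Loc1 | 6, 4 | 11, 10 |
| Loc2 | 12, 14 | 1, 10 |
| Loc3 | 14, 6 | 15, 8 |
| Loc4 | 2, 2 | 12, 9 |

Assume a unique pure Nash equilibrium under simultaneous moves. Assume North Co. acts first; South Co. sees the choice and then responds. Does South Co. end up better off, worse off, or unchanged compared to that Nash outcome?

Backward induction with North Co. moving first.
- Loc1 → South Co. plays Downtown (best of 4, 10); North Co. gets 11.
- Loc2 → South Co. plays Uptown (best of 14, 10); North Co. gets 12.
- Loc3 → South Co. plays Downtown (best of 6, 8); North Co. gets 15.
- Loc4 → South Co. plays Downtown (best of 2, 9); North Co. gets 12.
Maximizing over 11, 12, 15, 12, North Co. chooses Loc3. Subgame-perfect outcome: (Loc3, Downtown) with payoffs (15, 8).
Now find the simultaneous Nash equilibrium.
North Co.'s best replies: Uptown→Loc3; Downtown→Loc3.
South Co.'s best replies: Loc1→Downtown; Loc2→Uptown; Loc3→Downtown; Loc4→Downtown.
The unique mutual best reply is (Loc3, Downtown), giving (15, 8).
South Co. earns 8 sequentially versus 8 at the Nash outcome: unchanged.

unchanged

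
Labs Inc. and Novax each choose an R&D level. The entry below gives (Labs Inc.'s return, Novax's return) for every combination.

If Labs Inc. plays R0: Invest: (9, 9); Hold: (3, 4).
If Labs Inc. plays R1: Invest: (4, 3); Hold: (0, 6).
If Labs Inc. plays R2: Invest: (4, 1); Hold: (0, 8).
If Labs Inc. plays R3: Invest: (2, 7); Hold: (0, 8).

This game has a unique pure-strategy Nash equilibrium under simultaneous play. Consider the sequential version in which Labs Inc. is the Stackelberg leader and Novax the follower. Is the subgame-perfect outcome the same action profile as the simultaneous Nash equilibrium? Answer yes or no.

yes

Solve by backward induction (Labs Inc. leads).
- R0: Novax compares 9, 4 and picks Invest; Labs Inc. would get 9.
- R1: Novax compares 3, 6 and picks Hold; Labs Inc. would get 0.
- R2: Novax compares 1, 8 and picks Hold; Labs Inc. would get 0.
- R3: Novax compares 7, 8 and picks Hold; Labs Inc. would get 0.
Maximizing over 9, 0, 0, 0, Labs Inc. chooses R0. Subgame-perfect outcome: (R0, Invest) with payoffs (9, 9).
For the simultaneous game, intersect best replies.
Labs Inc.'s best replies: Invest→R0; Hold→R0.
Novax's best replies: R0→Invest; R1→Hold; R2→Hold; R3→Hold.
The unique mutual best reply is (R0, Invest), giving (9, 9).
Sequential outcome (R0, Invest) coincides with the Nash profile (R0, Invest).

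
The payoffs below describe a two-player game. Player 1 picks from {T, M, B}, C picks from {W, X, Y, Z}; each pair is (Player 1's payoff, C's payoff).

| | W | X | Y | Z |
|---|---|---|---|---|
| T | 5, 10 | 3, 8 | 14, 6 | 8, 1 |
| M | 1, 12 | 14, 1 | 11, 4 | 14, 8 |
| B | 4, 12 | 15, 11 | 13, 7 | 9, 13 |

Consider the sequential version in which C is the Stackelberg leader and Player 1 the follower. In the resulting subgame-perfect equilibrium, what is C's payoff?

11

Solve by backward induction (C leads).
- W → Player 1 plays T (best of 5, 1, 4); C gets 10.
- X → Player 1 plays B (best of 3, 14, 15); C gets 11.
- Y → Player 1 plays T (best of 14, 11, 13); C gets 6.
- Z → Player 1 plays M (best of 8, 14, 9); C gets 8.
Maximizing over 10, 11, 6, 8, C chooses X. Subgame-perfect outcome: (B, X) with payoffs (15, 11).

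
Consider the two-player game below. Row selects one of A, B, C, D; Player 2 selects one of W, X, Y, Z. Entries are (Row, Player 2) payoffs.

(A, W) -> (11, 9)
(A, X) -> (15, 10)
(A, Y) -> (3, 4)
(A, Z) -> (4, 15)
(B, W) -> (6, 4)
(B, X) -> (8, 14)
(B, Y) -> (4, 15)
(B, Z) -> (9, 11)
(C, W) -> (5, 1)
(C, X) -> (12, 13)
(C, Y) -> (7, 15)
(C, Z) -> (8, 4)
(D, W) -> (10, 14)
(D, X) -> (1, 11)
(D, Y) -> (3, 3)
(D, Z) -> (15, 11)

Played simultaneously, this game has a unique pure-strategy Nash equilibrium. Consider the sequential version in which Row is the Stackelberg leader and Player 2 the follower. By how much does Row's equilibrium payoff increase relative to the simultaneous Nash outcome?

3

Work backward from Player 2's decision.
- A: BR = Z, leader payoff 4.
- B: BR = Y, leader payoff 4.
- C: BR = Y, leader payoff 7.
- D: BR = W, leader payoff 10.
Row's induced payoffs are 4, 4, 7, 10, so Row commits to D. Subgame-perfect outcome: (D, W) with payoffs (10, 14).
Under simultaneous play:
Row's best replies: W→A; X→A; Y→C; Z→D.
Player 2's best replies: A→Z; B→Y; C→Y; D→W.
The unique mutual best reply is (C, Y), giving (7, 15).
Row's commitment gain: 10 − 7 = 3.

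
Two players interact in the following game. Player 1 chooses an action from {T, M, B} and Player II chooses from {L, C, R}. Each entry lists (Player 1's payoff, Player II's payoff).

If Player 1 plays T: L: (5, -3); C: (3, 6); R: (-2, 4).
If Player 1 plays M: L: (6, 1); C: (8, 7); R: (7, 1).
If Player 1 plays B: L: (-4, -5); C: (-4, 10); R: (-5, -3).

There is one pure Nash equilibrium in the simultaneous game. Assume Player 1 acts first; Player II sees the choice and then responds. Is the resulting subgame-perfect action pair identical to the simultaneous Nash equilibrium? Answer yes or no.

Backward induction with Player 1 moving first.
- T: Player II compares -3, 6, 4 and picks C; Player 1 would get 3.
- M: Player II compares 1, 7, 1 and picks C; Player 1 would get 8.
- B: Player II compares -5, 10, -3 and picks C; Player 1 would get -4.
Maximizing over 3, 8, -4, Player 1 chooses M. Subgame-perfect outcome: (M, C) with payoffs (8, 7).
Now find the simultaneous Nash equilibrium.
Player 1's best replies: L→M; C→M; R→M.
Player II's best replies: T→C; M→C; B→C.
Only (M, C) has each player best-responding; Nash payoffs (8, 7).
Sequential outcome (M, C) coincides with the Nash profile (M, C).

yes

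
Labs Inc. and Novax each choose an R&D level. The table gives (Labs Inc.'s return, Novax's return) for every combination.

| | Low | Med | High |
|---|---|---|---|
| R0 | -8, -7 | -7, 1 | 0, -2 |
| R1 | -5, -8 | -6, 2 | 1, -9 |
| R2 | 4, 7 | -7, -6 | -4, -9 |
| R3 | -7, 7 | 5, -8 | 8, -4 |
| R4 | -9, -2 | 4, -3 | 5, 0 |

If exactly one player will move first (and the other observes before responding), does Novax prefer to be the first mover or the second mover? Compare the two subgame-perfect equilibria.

first

If Labs Inc. leads: Novax's best replies are R0→Med, R1→Med, R2→Low, R3→Low, R4→High; Labs Inc.'s induced payoffs -7, -6, 4, -7, 5; outcome (R4, High), payoffs (5, 0).
If Novax leads: Labs Inc.'s best replies are Low→R2, Med→R3, High→R3; Novax's induced payoffs 7, -8, -4; outcome (R2, Low), payoffs (4, 7).
Novax gets 7 moving first and 0 moving second, so Novax prefers to move first.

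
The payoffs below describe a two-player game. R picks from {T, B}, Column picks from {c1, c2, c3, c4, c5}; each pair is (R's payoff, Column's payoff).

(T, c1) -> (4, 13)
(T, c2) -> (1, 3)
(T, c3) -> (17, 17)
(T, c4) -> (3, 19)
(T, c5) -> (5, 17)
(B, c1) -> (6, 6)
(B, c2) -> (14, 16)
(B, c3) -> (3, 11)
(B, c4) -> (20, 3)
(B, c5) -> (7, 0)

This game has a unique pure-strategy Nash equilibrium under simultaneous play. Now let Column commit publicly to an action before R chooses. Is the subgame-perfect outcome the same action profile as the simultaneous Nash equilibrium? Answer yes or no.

Work backward from R's decision.
- c1 → R plays B (best of 4, 6); Column gets 6.
- c2 → R plays B (best of 1, 14); Column gets 16.
- c3 → R plays T (best of 17, 3); Column gets 17.
- c4 → R plays B (best of 3, 20); Column gets 3.
- c5 → R plays B (best of 5, 7); Column gets 0.
Column's induced payoffs are 6, 16, 17, 3, 0, so Column commits to c3. Subgame-perfect outcome: (T, c3) with payoffs (17, 17).
For the simultaneous game, intersect best replies.
R's best replies: c1→B; c2→B; c3→T; c4→B; c5→B.
Column's best replies: T→c4; B→c2.
The unique mutual best reply is (B, c2), giving (14, 16).
Sequential outcome (T, c3) differs from the Nash profile (B, c2).

no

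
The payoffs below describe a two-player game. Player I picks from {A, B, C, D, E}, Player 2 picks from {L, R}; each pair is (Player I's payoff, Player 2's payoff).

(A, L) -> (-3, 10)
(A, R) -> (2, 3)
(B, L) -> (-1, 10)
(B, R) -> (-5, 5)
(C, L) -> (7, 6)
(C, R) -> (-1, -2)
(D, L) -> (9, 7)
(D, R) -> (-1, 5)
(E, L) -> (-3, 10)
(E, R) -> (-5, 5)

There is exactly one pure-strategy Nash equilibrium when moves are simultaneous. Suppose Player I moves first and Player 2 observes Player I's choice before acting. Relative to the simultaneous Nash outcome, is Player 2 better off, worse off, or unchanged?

Player 2 best-responds to each possible Player I move:
- A: Player 2 compares 10, 3 and picks L; Player I would get -3.
- B: Player 2 compares 10, 5 and picks L; Player I would get -1.
- C: Player 2 compares 6, -2 and picks L; Player I would get 7.
- D: Player 2 compares 7, 5 and picks L; Player I would get 9.
- E: Player 2 compares 10, 5 and picks L; Player I would get -3.
Player I's induced payoffs are -3, -1, 7, 9, -3, so Player I commits to D. Subgame-perfect outcome: (D, L) with payoffs (9, 7).
For the simultaneous game, intersect best replies.
Player I's best replies: L→D; R→A.
Player 2's best replies: A→L; B→L; C→L; D→L; E→L.
Only (D, L) has each player best-responding; Nash payoffs (9, 7).
Player 2 earns 7 sequentially versus 7 at the Nash outcome: unchanged.

unchanged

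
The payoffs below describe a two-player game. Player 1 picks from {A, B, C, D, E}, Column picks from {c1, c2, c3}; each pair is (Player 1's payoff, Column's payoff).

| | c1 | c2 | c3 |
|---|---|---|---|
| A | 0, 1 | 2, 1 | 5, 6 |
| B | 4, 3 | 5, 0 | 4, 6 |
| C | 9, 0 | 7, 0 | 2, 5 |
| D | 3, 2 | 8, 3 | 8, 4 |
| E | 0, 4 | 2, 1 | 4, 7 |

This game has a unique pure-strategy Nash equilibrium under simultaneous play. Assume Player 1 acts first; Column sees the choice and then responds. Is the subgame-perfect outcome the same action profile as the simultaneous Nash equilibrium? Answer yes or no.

yes

Column best-responds to each possible Player 1 move:
- A: Column compares 1, 1, 6 and picks c3; Player 1 would get 5.
- B: Column compares 3, 0, 6 and picks c3; Player 1 would get 4.
- C: Column compares 0, 0, 5 and picks c3; Player 1 would get 2.
- D: Column compares 2, 3, 4 and picks c3; Player 1 would get 8.
- E: Column compares 4, 1, 7 and picks c3; Player 1 would get 4.
Player 1's induced payoffs are 5, 4, 2, 8, 4, so Player 1 commits to D. Subgame-perfect outcome: (D, c3) with payoffs (8, 4).
Under simultaneous play:
Player 1's best replies: c1→C; c2→D; c3→D.
Column's best replies: A→c3; B→c3; C→c3; D→c3; E→c3.
Only (D, c3) has each player best-responding; Nash payoffs (8, 4).
Sequential outcome (D, c3) coincides with the Nash profile (D, c3).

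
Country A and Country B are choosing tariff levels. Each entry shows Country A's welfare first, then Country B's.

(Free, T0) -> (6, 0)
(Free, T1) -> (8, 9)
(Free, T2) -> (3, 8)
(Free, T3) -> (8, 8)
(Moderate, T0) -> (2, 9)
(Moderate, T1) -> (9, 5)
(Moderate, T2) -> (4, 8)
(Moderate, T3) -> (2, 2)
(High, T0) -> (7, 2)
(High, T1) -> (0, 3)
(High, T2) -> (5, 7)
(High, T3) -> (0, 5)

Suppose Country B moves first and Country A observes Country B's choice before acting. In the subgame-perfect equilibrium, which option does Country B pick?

T3

Backward induction with Country B moving first.
- T0: BR = High, leader payoff 2.
- T1: BR = Moderate, leader payoff 5.
- T2: BR = High, leader payoff 7.
- T3: BR = Free, leader payoff 8.
Maximizing over 2, 5, 7, 8, Country B chooses T3. Subgame-perfect outcome: (Free, T3) with payoffs (8, 8).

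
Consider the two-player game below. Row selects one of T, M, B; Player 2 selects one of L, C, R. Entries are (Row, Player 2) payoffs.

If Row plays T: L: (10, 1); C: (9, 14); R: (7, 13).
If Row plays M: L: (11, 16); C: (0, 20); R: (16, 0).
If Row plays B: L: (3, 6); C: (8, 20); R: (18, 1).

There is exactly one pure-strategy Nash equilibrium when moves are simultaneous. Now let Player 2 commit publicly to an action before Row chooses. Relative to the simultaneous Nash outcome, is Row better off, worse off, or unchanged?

better off

Solve by backward induction (Player 2 leads).
- L: BR = M, leader payoff 16.
- C: BR = T, leader payoff 14.
- R: BR = B, leader payoff 1.
Maximizing over 16, 14, 1, Player 2 chooses L. Subgame-perfect outcome: (M, L) with payoffs (11, 16).
Under simultaneous play:
Row's best replies: L→M; C→T; R→B.
Player 2's best replies: T→C; M→C; B→C.
The unique mutual best reply is (T, C), giving (9, 14).
Row earns 11 sequentially versus 9 at the Nash outcome: better off.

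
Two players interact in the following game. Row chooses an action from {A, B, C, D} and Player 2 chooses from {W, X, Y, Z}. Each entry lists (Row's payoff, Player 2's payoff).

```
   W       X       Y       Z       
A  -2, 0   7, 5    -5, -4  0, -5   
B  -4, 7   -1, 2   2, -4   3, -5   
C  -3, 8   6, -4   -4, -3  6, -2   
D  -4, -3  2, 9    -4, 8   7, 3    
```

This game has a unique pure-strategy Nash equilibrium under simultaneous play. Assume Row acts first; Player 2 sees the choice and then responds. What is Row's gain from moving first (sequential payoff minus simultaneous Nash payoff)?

Work backward from Player 2's decision.
- A: BR = X, leader payoff 7.
- B: BR = W, leader payoff -4.
- C: BR = W, leader payoff -3.
- D: BR = X, leader payoff 2.
Row's induced payoffs are 7, -4, -3, 2, so Row commits to A. Subgame-perfect outcome: (A, X) with payoffs (7, 5).
Under simultaneous play:
Row's best replies: W→A; X→A; Y→B; Z→D.
Player 2's best replies: A→X; B→W; C→W; D→X.
Only (A, X) has each player best-responding; Nash payoffs (7, 5).
Row's commitment gain: 7 − 7 = 0.

0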